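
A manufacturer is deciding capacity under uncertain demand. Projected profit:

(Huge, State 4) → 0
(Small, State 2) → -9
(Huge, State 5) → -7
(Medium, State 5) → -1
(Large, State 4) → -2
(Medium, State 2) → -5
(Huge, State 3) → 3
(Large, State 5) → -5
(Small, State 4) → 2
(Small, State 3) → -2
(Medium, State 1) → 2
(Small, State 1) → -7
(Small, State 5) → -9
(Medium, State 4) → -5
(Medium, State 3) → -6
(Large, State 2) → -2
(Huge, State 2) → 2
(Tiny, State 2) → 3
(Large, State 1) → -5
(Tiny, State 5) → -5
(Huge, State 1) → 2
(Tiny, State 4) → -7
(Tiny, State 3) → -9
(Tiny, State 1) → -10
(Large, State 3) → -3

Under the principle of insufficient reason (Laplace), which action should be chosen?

Row averages: Tiny=-5.6, Small=-5, Medium=-3, Large=-3.4, Huge=0
Highest average = 0 → Huge.

Huge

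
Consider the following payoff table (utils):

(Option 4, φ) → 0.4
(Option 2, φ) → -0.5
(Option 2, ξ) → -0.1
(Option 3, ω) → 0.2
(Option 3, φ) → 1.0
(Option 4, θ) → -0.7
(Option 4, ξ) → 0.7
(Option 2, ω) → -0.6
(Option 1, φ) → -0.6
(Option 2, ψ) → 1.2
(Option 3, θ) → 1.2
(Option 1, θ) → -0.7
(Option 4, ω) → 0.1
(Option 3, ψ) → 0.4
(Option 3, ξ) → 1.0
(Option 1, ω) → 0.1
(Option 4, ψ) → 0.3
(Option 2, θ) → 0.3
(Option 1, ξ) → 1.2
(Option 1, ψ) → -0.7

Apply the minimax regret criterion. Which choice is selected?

Column bests: θ=1.2, φ=1.0, ψ=1.2, ω=0.2, ξ=1.2.
Option 1 regrets: 1.9, 1.6, 1.9, 0.1, 0.0 → max 1.9
Option 2 regrets: 0.9, 1.5, 0.0, 0.8, 1.3 → max 1.5
Option 3 regrets: 0.0, 0.0, 0.8, 0.0, 0.2 → max 0.8
Option 4 regrets: 1.9, 0.6, 0.9, 0.1, 0.5 → max 1.9
Smallest max regret = 0.8 → Option 3.

Option 3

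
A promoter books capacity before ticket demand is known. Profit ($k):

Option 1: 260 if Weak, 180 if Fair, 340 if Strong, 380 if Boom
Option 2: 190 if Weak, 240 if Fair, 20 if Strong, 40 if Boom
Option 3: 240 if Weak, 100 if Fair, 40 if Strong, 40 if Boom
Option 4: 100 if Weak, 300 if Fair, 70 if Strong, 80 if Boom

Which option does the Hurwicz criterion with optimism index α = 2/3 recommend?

Option 1

Option 1: 2/3·380 + 1/3·180 = 940/3
Option 2: 2/3·240 + 1/3·20 = 500/3
Option 3: 2/3·240 + 1/3·40 = 520/3
Option 4: 2/3·300 + 1/3·70 = 670/3
Highest Hurwicz score = 940/3 → Option 1.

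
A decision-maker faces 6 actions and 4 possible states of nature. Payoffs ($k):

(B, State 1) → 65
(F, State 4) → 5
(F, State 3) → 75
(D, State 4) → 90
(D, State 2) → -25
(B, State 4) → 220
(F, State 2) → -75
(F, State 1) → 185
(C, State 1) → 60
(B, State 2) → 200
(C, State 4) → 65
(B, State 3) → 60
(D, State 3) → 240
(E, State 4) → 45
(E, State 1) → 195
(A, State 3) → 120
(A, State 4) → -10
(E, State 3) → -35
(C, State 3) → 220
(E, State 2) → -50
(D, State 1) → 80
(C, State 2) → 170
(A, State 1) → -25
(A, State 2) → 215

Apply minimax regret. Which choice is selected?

C

Column bests: State 1=195, State 2=215, State 3=240, State 4=220.
A regrets: 220, 0, 120, 230 → max 230
B regrets: 130, 15, 180, 0 → max 180
C regrets: 135, 45, 20, 155 → max 155
D regrets: 115, 240, 0, 130 → max 240
E regrets: 0, 265, 275, 175 → max 275
F regrets: 10, 290, 165, 215 → max 290
Smallest max regret = 155 → C.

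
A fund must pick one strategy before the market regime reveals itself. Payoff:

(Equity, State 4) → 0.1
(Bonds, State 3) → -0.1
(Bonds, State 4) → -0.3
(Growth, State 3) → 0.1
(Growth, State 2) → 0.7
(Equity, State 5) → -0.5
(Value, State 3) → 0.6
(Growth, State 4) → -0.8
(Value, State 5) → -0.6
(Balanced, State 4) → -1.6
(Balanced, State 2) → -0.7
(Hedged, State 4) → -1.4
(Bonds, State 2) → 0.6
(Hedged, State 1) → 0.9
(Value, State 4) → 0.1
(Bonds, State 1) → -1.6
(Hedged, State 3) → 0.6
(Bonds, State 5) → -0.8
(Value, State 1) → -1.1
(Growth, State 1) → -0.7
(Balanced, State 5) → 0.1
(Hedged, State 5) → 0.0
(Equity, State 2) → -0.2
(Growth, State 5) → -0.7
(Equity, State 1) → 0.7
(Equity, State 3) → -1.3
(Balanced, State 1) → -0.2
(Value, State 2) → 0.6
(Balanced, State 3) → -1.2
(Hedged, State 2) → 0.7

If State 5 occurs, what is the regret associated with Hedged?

Best payoff under State 5 is 0.1.
Regret = 0.1 − 0.0 = 0.1.

0.1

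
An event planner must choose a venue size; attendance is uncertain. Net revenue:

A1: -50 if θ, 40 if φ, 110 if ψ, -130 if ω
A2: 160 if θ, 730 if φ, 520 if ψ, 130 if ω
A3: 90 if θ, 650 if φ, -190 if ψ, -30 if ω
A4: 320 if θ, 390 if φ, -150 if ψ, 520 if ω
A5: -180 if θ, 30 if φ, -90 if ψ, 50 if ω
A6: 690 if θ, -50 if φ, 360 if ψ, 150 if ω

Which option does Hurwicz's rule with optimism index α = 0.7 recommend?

A1: 0.7·110 + 0.3·(-130) = 38
A2: 0.7·730 + 0.3·130 = 550
A3: 0.7·650 + 0.3·(-190) = 398
A4: 0.7·520 + 0.3·(-150) = 319
A5: 0.7·50 + 0.3·(-180) = -19
A6: 0.7·690 + 0.3·(-50) = 468
Highest Hurwicz score = 550 → A2.

A2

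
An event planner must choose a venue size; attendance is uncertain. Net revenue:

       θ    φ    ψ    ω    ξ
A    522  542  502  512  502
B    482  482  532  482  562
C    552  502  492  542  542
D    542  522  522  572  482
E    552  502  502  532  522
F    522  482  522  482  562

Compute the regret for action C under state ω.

Best payoff under ω is 572.
Regret = 572 − 542 = 30.

30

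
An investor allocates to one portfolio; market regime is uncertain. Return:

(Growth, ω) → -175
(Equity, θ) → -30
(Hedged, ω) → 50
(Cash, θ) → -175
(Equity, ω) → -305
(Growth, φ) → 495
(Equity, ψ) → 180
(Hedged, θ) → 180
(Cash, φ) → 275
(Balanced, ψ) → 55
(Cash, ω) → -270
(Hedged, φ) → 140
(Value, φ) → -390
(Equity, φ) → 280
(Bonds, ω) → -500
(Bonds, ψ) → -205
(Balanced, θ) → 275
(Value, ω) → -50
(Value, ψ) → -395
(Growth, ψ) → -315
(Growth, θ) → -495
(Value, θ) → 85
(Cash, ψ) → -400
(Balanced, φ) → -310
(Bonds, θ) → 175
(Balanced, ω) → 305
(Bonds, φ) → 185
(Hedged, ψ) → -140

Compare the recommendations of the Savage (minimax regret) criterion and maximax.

Column bests: θ=275, φ=495, ψ=180, ω=305.
Value regrets: 190, 885, 575, 355 → max 885
Hedged regrets: 95, 355, 320, 255 → max 355
Equity regrets: 305, 215, 0, 610 → max 610
Growth regrets: 770, 0, 495, 480 → max 770
Cash regrets: 450, 220, 580, 575 → max 580
Balanced regrets: 0, 805, 125, 0 → max 805
Bonds regrets: 100, 310, 385, 805 → max 805
Smallest max regret = 355 → Hedged.
Row maxima: Value=85, Hedged=180, Equity=280, Growth=495, Cash=275, Balanced=305, Bonds=185
Best best-case = 495 → Growth.

minimax regret → Hedged; maximax → Growth (disagree)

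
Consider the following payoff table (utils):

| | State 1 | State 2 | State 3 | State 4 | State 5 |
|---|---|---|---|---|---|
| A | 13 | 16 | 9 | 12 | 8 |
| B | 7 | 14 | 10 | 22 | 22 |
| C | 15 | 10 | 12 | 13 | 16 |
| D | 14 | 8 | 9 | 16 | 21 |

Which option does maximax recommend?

Row maxima: A=16, B=22, C=16, D=21
Best best-case = 22 → B.

B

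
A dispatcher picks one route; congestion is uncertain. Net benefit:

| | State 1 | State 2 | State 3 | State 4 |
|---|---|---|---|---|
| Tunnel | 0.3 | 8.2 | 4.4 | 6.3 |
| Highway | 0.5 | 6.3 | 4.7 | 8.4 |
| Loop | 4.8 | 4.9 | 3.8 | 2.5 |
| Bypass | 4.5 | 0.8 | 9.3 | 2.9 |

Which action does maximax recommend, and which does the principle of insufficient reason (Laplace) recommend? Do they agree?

Row maxima: Tunnel=8.2, Highway=8.4, Loop=4.9, Bypass=9.3
Best best-case = 9.3 → Bypass.
Row averages: Tunnel=4.8, Highway=4.975, Loop=4, Bypass=4.375
Highest average = 4.975 → Highway.

maximax → Bypass; laplace → Highway (disagree)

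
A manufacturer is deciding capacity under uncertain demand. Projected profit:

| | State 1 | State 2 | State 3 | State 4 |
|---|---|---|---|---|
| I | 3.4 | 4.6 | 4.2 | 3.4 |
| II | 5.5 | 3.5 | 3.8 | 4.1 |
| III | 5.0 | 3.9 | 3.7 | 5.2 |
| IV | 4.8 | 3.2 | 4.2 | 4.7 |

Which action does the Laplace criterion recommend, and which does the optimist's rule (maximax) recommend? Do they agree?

Row averages: I=3.9, II=4.225, III=4.45, IV=4.225
Highest average = 4.45 → III.
Row maxima: I=4.6, II=5.5, III=5.2, IV=4.8
Best best-case = 5.5 → II.

laplace → III; maximax → II (disagree)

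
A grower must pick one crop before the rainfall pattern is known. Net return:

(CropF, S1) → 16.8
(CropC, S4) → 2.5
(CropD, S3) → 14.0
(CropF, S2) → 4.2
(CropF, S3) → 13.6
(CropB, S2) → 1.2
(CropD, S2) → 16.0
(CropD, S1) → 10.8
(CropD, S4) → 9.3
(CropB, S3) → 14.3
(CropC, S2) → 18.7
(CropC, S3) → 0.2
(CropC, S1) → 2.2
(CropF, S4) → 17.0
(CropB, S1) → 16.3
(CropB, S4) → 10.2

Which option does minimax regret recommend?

CropD

Column bests: S1=16.8, S2=18.7, S3=14.3, S4=17.0.
CropC regrets: 14.6, 0.0, 14.1, 14.5 → max 14.6
CropB regrets: 0.5, 17.5, 0.0, 6.8 → max 17.5
CropD regrets: 6.0, 2.7, 0.3, 7.7 → max 7.7
CropF regrets: 0.0, 14.5, 0.7, 0.0 → max 14.5
Smallest max regret = 7.7 → CropD.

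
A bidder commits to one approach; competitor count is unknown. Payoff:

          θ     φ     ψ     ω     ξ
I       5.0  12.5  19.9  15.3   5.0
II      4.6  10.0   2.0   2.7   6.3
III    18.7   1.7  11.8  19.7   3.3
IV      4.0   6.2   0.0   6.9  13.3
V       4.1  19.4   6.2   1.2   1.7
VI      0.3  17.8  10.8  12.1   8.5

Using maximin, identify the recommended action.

I

Row minima: I=5.0, II=2.0, III=1.7, IV=0.0, V=1.2, VI=0.3
Best worst-case = 5.0 → I.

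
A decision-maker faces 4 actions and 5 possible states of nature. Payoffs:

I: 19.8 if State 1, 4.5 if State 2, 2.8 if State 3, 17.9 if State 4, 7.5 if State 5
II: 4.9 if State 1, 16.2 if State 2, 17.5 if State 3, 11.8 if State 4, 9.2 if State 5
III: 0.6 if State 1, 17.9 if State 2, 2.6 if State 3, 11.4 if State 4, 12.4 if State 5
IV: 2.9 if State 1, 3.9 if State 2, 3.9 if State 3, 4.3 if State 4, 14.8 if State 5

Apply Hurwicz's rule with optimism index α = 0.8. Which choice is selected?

I

I: 0.8·19.8 + 0.2·2.8 = 16.4
II: 0.8·17.5 + 0.2·4.9 = 14.98
III: 0.8·17.9 + 0.2·0.6 = 14.44
IV: 0.8·14.8 + 0.2·2.9 = 12.42
Highest Hurwicz score = 16.4 → I.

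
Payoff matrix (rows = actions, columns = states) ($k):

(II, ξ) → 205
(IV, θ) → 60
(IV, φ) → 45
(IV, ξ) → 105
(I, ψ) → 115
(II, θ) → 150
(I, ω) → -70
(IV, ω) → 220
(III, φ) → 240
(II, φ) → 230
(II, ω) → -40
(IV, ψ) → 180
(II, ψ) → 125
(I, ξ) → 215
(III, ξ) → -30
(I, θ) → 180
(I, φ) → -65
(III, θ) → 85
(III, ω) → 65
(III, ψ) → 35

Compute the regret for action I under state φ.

Best payoff under φ is 240.
Regret = 240 − (-65) = 305.

305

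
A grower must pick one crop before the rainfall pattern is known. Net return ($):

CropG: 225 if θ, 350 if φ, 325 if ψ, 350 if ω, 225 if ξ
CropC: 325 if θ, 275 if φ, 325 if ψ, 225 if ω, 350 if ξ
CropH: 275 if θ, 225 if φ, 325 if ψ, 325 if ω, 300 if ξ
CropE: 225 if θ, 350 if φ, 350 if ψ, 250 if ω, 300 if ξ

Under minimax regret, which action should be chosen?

CropE

Column bests: θ=325, φ=350, ψ=350, ω=350, ξ=350.
CropG regrets: 100, 0, 25, 0, 125 → max 125
CropC regrets: 0, 75, 25, 125, 0 → max 125
CropH regrets: 50, 125, 25, 25, 50 → max 125
CropE regrets: 100, 0, 0, 100, 50 → max 100
Smallest max regret = 100 → CropE.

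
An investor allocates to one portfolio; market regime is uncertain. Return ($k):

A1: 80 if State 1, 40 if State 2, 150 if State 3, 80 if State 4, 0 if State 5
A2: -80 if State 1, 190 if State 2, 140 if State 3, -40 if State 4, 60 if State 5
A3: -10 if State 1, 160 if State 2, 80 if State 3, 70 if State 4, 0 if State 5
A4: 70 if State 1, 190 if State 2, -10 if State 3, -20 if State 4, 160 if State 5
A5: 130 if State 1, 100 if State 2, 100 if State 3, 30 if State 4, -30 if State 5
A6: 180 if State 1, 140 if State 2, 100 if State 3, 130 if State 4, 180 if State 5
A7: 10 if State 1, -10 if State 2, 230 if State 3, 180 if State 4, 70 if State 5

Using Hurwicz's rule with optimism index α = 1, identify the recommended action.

A1: 1·150 + 0·0 = 150
A2: 1·190 + 0·(-80) = 190
A3: 1·160 + 0·(-10) = 160
A4: 1·190 + 0·(-20) = 190
A5: 1·130 + 0·(-30) = 130
A6: 1·180 + 0·100 = 180
A7: 1·230 + 0·(-10) = 230
Highest Hurwicz score = 230 → A7.

A7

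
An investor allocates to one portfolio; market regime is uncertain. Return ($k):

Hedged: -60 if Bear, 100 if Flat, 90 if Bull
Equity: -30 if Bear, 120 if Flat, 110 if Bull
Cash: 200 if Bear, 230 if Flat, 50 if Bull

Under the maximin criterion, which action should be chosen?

Row minima: Hedged=-60, Equity=-30, Cash=50
Best worst-case = 50 → Cash.

Cash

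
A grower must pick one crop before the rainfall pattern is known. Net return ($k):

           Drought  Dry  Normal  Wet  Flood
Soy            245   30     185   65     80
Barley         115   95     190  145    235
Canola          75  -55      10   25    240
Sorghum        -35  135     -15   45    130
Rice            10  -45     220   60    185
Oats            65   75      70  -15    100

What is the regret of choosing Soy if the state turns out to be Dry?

105

Best payoff under Dry is 135.
Regret = 135 − 30 = 105.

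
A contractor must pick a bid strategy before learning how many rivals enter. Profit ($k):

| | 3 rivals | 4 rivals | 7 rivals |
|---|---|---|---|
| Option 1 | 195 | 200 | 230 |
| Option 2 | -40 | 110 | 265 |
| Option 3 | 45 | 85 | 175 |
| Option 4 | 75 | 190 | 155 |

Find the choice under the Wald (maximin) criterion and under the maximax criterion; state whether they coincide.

maximin → Option 1; maximax → Option 2 (disagree)

Row minima: Option 1=195, Option 2=-40, Option 3=45, Option 4=75
Best worst-case = 195 → Option 1.
Row maxima: Option 1=230, Option 2=265, Option 3=175, Option 4=190
Best best-case = 265 → Option 2.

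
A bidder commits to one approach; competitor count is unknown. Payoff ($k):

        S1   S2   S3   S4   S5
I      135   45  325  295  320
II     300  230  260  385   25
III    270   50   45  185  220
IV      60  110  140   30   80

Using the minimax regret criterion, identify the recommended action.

I

Column bests: S1=300, S2=230, S3=325, S4=385, S5=320.
I regrets: 165, 185, 0, 90, 0 → max 185
II regrets: 0, 0, 65, 0, 295 → max 295
III regrets: 30, 180, 280, 200, 100 → max 280
IV regrets: 240, 120, 185, 355, 240 → max 355
Smallest max regret = 185 → I.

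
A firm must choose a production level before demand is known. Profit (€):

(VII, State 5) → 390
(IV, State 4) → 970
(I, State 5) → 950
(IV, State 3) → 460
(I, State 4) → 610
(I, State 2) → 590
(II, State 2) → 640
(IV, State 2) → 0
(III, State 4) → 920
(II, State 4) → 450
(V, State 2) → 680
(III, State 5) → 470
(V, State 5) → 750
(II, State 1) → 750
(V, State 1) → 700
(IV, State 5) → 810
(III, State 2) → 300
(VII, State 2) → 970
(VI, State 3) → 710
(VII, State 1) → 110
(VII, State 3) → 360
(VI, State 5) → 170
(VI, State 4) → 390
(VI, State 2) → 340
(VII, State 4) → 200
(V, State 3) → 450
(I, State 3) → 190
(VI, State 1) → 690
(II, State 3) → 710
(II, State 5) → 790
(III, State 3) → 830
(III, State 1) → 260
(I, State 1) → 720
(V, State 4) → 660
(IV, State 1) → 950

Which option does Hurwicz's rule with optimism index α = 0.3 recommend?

II

I: 0.3·950 + 0.7·190 = 418
II: 0.3·790 + 0.7·450 = 552
III: 0.3·920 + 0.7·260 = 458
IV: 0.3·970 + 0.7·0 = 291
V: 0.3·750 + 0.7·450 = 540
VI: 0.3·710 + 0.7·170 = 332
VII: 0.3·970 + 0.7·110 = 368
Highest Hurwicz score = 552 → II.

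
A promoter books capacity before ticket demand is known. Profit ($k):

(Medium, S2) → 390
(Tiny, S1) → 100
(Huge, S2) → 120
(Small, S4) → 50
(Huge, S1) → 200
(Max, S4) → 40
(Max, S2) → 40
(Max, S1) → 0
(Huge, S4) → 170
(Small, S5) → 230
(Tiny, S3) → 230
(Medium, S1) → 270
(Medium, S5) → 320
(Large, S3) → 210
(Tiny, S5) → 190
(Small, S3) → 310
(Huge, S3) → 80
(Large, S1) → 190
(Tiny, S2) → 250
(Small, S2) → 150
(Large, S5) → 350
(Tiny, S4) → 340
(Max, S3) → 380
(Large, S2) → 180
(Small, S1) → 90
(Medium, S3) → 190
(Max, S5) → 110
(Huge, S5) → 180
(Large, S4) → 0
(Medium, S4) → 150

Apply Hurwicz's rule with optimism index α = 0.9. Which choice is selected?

Medium

Tiny: 0.9·340 + 0.1·100 = 316
Small: 0.9·310 + 0.1·50 = 284
Medium: 0.9·390 + 0.1·150 = 366
Large: 0.9·350 + 0.1·0 = 315
Huge: 0.9·200 + 0.1·80 = 188
Max: 0.9·380 + 0.1·0 = 342
Highest Hurwicz score = 366 → Medium.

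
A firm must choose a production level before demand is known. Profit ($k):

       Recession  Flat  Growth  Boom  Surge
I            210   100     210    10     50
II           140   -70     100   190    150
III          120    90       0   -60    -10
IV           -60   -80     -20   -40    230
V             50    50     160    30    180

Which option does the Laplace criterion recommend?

I

Row averages: I=116, II=102, III=28, IV=6, V=94
Highest average = 116 → I.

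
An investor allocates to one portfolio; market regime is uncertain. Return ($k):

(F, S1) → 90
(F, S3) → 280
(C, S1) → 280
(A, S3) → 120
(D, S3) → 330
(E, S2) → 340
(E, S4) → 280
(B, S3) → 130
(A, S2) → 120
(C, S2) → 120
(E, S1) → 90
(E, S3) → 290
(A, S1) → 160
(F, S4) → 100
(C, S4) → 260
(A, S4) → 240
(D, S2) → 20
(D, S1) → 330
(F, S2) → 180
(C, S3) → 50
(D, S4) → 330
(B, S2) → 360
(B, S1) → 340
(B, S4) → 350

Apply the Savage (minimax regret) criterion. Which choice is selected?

B

Column bests: S1=340, S2=360, S3=330, S4=350.
A regrets: 180, 240, 210, 110 → max 240
B regrets: 0, 0, 200, 0 → max 200
C regrets: 60, 240, 280, 90 → max 280
D regrets: 10, 340, 0, 20 → max 340
E regrets: 250, 20, 40, 70 → max 250
F regrets: 250, 180, 50, 250 → max 250
Smallest max regret = 200 → B.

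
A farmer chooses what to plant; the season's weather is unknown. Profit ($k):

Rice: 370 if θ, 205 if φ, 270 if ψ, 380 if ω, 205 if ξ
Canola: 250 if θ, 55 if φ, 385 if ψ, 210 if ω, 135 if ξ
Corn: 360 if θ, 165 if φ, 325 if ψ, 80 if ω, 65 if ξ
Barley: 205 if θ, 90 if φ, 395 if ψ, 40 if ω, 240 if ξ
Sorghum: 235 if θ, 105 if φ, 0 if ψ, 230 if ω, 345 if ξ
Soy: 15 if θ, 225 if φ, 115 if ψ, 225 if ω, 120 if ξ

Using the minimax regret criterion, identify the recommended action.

Rice

Column bests: θ=370, φ=225, ψ=395, ω=380, ξ=345.
Rice regrets: 0, 20, 125, 0, 140 → max 140
Canola regrets: 120, 170, 10, 170, 210 → max 210
Corn regrets: 10, 60, 70, 300, 280 → max 300
Barley regrets: 165, 135, 0, 340, 105 → max 340
Sorghum regrets: 135, 120, 395, 150, 0 → max 395
Soy regrets: 355, 0, 280, 155, 225 → max 355
Smallest max regret = 140 → Rice.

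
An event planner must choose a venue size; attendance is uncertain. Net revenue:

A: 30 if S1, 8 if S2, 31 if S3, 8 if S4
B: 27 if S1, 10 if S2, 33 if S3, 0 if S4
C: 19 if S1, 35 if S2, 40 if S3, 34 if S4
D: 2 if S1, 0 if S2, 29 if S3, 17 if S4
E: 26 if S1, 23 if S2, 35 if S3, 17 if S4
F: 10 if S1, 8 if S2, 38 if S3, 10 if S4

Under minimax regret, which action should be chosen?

C

Column bests: S1=30, S2=35, S3=40, S4=34.
A regrets: 0, 27, 9, 26 → max 27
B regrets: 3, 25, 7, 34 → max 34
C regrets: 11, 0, 0, 0 → max 11
D regrets: 28, 35, 11, 17 → max 35
E regrets: 4, 12, 5, 17 → max 17
F regrets: 20, 27, 2, 24 → max 27
Smallest max regret = 11 → C.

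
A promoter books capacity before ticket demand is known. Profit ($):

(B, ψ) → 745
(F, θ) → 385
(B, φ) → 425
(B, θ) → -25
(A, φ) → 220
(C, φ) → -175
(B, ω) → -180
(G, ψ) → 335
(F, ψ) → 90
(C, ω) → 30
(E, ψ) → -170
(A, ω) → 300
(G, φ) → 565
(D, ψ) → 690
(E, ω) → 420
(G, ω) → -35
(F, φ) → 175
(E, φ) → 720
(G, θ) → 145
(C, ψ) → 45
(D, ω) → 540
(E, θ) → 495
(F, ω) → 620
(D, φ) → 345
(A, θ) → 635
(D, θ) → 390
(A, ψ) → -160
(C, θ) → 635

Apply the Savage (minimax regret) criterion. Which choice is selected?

D

Column bests: θ=635, φ=720, ψ=745, ω=620.
A regrets: 0, 500, 905, 320 → max 905
B regrets: 660, 295, 0, 800 → max 800
C regrets: 0, 895, 700, 590 → max 895
D regrets: 245, 375, 55, 80 → max 375
E regrets: 140, 0, 915, 200 → max 915
F regrets: 250, 545, 655, 0 → max 655
G regrets: 490, 155, 410, 655 → max 655
Smallest max regret = 375 → D.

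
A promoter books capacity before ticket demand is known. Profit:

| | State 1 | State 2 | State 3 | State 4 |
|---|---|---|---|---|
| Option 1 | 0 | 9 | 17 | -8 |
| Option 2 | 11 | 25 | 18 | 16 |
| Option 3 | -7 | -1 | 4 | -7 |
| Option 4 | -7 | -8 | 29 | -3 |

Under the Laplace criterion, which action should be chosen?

Option 2

Row averages: Option 1=4.5, Option 2=17.5, Option 3=-2.75, Option 4=2.75
Highest average = 17.5 → Option 2.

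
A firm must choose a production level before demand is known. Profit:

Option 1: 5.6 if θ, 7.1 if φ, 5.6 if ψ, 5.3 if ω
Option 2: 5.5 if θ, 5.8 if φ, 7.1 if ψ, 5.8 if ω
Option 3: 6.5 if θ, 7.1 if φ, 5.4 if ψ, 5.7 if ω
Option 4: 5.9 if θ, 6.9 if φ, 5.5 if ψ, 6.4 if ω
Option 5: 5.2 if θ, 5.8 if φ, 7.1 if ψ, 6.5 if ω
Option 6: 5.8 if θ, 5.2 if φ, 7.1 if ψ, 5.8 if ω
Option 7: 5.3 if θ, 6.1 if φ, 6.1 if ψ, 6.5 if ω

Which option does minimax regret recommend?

Option 7

Column bests: θ=6.5, φ=7.1, ψ=7.1, ω=6.5.
Option 1 regrets: 0.9, 0.0, 1.5, 1.2 → max 1.5
Option 2 regrets: 1.0, 1.3, 0.0, 0.7 → max 1.3
Option 3 regrets: 0.0, 0.0, 1.7, 0.8 → max 1.7
Option 4 regrets: 0.6, 0.2, 1.6, 0.1 → max 1.6
Option 5 regrets: 1.3, 1.3, 0.0, 0.0 → max 1.3
Option 6 regrets: 0.7, 1.9, 0.0, 0.7 → max 1.9
Option 7 regrets: 1.2, 1.0, 1.0, 0.0 → max 1.2
Smallest max regret = 1.2 → Option 7.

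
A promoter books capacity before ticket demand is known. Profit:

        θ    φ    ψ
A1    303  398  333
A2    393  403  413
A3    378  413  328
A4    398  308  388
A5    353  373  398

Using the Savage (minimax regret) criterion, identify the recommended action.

Column bests: θ=398, φ=413, ψ=413.
A1 regrets: 95, 15, 80 → max 95
A2 regrets: 5, 10, 0 → max 10
A3 regrets: 20, 0, 85 → max 85
A4 regrets: 0, 105, 25 → max 105
A5 regrets: 45, 40, 15 → max 45
Smallest max regret = 10 → A2.

A2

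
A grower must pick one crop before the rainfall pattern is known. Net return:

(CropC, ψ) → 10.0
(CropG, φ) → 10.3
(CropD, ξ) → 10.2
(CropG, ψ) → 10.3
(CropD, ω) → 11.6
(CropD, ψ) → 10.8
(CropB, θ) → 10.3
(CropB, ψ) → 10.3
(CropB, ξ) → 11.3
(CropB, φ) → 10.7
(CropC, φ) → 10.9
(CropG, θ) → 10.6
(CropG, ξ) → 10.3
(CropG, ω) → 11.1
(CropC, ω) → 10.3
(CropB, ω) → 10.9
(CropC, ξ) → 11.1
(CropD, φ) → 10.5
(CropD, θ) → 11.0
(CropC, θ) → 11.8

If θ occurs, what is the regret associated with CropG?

1.2

Best payoff under θ is 11.8.
Regret = 11.8 − 10.6 = 1.2.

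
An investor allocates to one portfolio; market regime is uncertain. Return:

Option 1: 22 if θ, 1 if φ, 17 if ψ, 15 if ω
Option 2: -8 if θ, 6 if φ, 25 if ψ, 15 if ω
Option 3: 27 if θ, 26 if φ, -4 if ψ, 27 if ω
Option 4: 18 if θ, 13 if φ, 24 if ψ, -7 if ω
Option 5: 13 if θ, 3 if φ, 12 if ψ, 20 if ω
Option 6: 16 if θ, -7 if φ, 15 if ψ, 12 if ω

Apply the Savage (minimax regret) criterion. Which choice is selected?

Column bests: θ=27, φ=26, ψ=25, ω=27.
Option 1 regrets: 5, 25, 8, 12 → max 25
Option 2 regrets: 35, 20, 0, 12 → max 35
Option 3 regrets: 0, 0, 29, 0 → max 29
Option 4 regrets: 9, 13, 1, 34 → max 34
Option 5 regrets: 14, 23, 13, 7 → max 23
Option 6 regrets: 11, 33, 10, 15 → max 33
Smallest max regret = 23 → Option 5.

Option 5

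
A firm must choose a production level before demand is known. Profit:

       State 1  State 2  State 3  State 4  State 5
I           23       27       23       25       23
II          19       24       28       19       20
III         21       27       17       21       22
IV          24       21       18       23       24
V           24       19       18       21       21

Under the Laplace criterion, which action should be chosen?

Row averages: I=24.2, II=22, III=21.6, IV=22, V=20.6
Highest average = 24.2 → I.

I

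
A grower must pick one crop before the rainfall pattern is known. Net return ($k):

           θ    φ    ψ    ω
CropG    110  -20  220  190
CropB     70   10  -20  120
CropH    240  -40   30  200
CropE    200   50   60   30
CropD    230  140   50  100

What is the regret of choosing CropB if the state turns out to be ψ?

240

Best payoff under ψ is 220.
Regret = 220 − (-20) = 240.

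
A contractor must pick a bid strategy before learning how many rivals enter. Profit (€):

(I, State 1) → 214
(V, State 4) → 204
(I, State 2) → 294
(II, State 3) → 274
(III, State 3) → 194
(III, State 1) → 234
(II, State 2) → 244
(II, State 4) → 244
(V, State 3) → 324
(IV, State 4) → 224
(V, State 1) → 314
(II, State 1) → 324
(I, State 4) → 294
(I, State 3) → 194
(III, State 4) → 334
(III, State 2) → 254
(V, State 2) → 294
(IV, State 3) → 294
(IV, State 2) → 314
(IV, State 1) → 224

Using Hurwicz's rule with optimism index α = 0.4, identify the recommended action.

I: 0.4·294 + 0.6·194 = 234
II: 0.4·324 + 0.6·244 = 276
III: 0.4·334 + 0.6·194 = 250
IV: 0.4·314 + 0.6·224 = 260
V: 0.4·324 + 0.6·204 = 252
Highest Hurwicz score = 276 → II.

II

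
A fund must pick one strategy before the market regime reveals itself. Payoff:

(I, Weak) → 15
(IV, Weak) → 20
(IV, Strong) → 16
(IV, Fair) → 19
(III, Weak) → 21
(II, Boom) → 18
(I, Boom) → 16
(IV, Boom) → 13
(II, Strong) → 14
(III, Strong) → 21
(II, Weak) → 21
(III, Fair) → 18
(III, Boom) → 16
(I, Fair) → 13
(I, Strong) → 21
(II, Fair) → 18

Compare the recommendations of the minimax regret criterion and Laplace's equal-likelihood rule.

minimax regret → III; laplace → III (agree)

Column bests: Weak=21, Fair=19, Strong=21, Boom=18.
I regrets: 6, 6, 0, 2 → max 6
II regrets: 0, 1, 7, 0 → max 7
III regrets: 0, 1, 0, 2 → max 2
IV regrets: 1, 0, 5, 5 → max 5
Smallest max regret = 2 → III.
Row averages: I=16.25, II=17.75, III=19, IV=17
Highest average = 19 → III.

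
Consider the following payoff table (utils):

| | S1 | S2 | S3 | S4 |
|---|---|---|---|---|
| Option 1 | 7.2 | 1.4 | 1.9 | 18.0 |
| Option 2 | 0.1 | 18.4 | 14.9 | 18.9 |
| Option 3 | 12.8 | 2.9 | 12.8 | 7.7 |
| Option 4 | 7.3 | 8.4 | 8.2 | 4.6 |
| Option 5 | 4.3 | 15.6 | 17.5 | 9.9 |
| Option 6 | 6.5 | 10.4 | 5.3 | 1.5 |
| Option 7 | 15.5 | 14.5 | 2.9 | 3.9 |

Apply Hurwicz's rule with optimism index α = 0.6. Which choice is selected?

Option 5

Option 1: 0.6·18.0 + 0.4·1.4 = 11.36
Option 2: 0.6·18.9 + 0.4·0.1 = 11.38
Option 3: 0.6·12.8 + 0.4·2.9 = 8.84
Option 4: 0.6·8.4 + 0.4·4.6 = 6.88
Option 5: 0.6·17.5 + 0.4·4.3 = 12.22
Option 6: 0.6·10.4 + 0.4·1.5 = 6.84
Option 7: 0.6·15.5 + 0.4·2.9 = 10.46
Highest Hurwicz score = 12.22 → Option 5.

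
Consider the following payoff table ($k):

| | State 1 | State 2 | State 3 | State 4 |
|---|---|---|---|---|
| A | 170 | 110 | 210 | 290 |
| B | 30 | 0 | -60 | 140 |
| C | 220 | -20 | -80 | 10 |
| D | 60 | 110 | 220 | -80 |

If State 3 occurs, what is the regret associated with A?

10

Best payoff under State 3 is 220.
Regret = 220 − 210 = 10.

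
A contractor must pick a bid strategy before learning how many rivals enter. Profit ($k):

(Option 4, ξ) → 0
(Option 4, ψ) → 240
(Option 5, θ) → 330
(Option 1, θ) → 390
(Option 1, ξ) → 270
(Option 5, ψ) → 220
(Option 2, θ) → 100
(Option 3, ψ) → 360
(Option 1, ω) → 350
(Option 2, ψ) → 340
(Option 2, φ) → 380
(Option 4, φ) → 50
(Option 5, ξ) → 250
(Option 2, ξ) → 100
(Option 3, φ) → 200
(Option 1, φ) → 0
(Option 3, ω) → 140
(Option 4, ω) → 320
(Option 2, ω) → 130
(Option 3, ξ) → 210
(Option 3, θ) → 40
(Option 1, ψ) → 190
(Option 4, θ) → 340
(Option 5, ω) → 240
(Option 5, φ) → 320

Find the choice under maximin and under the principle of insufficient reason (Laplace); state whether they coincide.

maximin → Option 5; laplace → Option 5 (agree)

Row minima: Option 1=0, Option 2=100, Option 3=40, Option 4=0, Option 5=220
Best worst-case = 220 → Option 5.
Row averages: Option 1=240, Option 2=210, Option 3=190, Option 4=190, Option 5=272
Highest average = 272 → Option 5.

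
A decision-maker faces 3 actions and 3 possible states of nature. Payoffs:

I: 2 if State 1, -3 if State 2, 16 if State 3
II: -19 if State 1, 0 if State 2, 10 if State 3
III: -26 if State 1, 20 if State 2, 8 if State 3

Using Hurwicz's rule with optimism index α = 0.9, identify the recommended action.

I: 0.9·16 + 0.1·(-3) = 14.1
II: 0.9·10 + 0.1·(-19) = 7.1
III: 0.9·20 + 0.1·(-26) = 15.4
Highest Hurwicz score = 15.4 → III.

III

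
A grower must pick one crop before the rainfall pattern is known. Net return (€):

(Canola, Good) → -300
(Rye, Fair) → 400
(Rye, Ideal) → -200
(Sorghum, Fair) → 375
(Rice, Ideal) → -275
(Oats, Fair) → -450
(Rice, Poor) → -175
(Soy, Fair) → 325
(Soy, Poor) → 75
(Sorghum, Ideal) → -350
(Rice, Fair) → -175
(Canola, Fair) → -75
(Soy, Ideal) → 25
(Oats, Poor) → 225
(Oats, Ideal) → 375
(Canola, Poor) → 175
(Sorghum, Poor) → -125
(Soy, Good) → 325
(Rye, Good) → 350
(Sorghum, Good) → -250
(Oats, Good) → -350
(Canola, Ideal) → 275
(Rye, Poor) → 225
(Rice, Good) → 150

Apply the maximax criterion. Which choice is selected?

Row maxima: Rice=150, Sorghum=375, Rye=400, Soy=325, Oats=375, Canola=275
Best best-case = 400 → Rye.

Rye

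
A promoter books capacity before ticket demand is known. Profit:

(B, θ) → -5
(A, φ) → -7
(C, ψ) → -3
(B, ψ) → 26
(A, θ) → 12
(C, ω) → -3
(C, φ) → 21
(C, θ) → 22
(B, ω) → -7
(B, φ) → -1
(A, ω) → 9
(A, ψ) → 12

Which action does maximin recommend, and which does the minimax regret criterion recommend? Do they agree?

maximin → C; minimax regret → B (disagree)

Row minima: A=-7, B=-7, C=-3
Best worst-case = -3 → C.
Column bests: θ=22, φ=21, ψ=26, ω=9.
A regrets: 10, 28, 14, 0 → max 28
B regrets: 27, 22, 0, 16 → max 27
C regrets: 0, 0, 29, 12 → max 29
Smallest max regret = 27 → B.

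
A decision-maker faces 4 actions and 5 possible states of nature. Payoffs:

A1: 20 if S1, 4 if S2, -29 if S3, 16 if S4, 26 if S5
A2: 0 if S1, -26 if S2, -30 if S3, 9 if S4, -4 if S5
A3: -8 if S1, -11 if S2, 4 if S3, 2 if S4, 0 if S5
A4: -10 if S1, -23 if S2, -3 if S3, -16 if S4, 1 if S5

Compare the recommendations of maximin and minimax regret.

maximin → A3; minimax regret → A3 (agree)

Row minima: A1=-29, A2=-30, A3=-11, A4=-23
Best worst-case = -11 → A3.
Column bests: S1=20, S2=4, S3=4, S4=16, S5=26.
A1 regrets: 0, 0, 33, 0, 0 → max 33
A2 regrets: 20, 30, 34, 7, 30 → max 34
A3 regrets: 28, 15, 0, 14, 26 → max 28
A4 regrets: 30, 27, 7, 32, 25 → max 32
Smallest max regret = 28 → A3.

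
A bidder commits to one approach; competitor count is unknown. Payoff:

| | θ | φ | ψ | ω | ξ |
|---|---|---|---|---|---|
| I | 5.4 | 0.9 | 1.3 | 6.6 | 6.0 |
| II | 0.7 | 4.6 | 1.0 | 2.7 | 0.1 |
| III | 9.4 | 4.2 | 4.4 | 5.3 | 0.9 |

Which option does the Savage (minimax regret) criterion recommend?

I

Column bests: θ=9.4, φ=4.6, ψ=4.4, ω=6.6, ξ=6.0.
I regrets: 4.0, 3.7, 3.1, 0.0, 0.0 → max 4.0
II regrets: 8.7, 0.0, 3.4, 3.9, 5.9 → max 8.7
III regrets: 0.0, 0.4, 0.0, 1.3, 5.1 → max 5.1
Smallest max regret = 4.0 → I.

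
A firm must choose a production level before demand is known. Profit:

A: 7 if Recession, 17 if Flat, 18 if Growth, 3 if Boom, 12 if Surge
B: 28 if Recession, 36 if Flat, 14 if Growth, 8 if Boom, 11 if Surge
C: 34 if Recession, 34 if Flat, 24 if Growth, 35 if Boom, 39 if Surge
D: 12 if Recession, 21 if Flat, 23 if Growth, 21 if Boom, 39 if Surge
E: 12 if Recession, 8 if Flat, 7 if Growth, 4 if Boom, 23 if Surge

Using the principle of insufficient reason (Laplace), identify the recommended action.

Row averages: A=11.4, B=19.4, C=33.2, D=23.2, E=10.8
Highest average = 33.2 → C.

C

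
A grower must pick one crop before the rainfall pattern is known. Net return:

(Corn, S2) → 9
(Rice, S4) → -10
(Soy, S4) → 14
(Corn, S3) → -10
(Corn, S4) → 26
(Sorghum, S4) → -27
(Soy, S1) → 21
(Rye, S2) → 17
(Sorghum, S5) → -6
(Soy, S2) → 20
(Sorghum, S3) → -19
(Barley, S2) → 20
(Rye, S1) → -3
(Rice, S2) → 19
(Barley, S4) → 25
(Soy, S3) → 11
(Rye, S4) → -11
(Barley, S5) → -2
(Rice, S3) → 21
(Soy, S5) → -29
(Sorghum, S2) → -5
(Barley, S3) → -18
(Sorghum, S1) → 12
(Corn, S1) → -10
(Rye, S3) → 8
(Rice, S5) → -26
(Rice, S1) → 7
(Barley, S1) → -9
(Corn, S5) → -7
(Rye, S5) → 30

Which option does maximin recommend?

Row minima: Corn=-10, Barley=-18, Rice=-26, Rye=-11, Soy=-29, Sorghum=-27
Best worst-case = -10 → Corn.

Corn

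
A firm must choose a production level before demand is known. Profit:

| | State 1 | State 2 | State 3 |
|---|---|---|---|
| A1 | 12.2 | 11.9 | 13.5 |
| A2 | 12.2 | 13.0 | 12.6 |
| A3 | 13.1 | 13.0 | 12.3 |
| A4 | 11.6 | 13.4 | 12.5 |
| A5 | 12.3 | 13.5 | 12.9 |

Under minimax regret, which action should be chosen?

Column bests: State 1=13.1, State 2=13.5, State 3=13.5.
A1 regrets: 0.9, 1.6, 0.0 → max 1.6
A2 regrets: 0.9, 0.5, 0.9 → max 0.9
A3 regrets: 0.0, 0.5, 1.2 → max 1.2
A4 regrets: 1.5, 0.1, 1.0 → max 1.5
A5 regrets: 0.8, 0.0, 0.6 → max 0.8
Smallest max regret = 0.8 → A5.

A5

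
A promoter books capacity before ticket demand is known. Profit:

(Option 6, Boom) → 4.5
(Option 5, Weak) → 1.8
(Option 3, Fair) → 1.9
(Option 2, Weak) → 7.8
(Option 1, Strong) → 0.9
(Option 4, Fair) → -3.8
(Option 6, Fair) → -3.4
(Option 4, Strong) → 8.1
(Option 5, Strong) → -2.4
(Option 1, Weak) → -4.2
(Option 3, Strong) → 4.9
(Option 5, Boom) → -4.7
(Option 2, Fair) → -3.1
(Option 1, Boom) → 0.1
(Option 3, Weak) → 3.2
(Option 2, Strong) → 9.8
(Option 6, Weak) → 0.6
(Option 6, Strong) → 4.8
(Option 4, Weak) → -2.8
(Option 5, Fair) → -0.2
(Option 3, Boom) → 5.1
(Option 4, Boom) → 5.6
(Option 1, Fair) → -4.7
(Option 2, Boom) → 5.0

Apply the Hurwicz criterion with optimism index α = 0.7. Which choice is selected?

Option 1: 0.7·0.9 + 0.3·(-4.7) = -0.78
Option 2: 0.7·9.8 + 0.3·(-3.1) = 5.93
Option 3: 0.7·5.1 + 0.3·1.9 = 4.14
Option 4: 0.7·8.1 + 0.3·(-3.8) = 4.53
Option 5: 0.7·1.8 + 0.3·(-4.7) = -0.15
Option 6: 0.7·4.8 + 0.3·(-3.4) = 2.34
Highest Hurwicz score = 5.93 → Option 2.

Option 2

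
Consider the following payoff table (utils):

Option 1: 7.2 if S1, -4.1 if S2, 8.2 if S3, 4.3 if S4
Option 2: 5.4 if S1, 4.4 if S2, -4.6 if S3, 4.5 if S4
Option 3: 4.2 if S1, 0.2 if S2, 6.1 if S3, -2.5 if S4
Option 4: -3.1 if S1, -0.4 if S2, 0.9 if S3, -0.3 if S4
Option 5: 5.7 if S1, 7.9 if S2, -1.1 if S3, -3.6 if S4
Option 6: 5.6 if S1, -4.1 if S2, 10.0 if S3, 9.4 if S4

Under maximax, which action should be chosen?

Option 6

Row maxima: Option 1=8.2, Option 2=5.4, Option 3=6.1, Option 4=0.9, Option 5=7.9, Option 6=10.0
Best best-case = 10.0 → Option 6.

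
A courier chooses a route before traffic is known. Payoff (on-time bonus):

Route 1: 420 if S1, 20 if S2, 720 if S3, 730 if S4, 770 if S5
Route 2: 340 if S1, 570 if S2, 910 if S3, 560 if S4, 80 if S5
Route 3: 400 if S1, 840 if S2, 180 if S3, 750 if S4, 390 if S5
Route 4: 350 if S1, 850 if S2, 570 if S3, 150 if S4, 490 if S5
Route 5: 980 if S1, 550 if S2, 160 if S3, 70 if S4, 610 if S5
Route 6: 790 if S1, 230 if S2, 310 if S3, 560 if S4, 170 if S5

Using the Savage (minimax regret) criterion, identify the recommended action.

Column bests: S1=980, S2=850, S3=910, S4=750, S5=770.
Route 1 regrets: 560, 830, 190, 20, 0 → max 830
Route 2 regrets: 640, 280, 0, 190, 690 → max 690
Route 3 regrets: 580, 10, 730, 0, 380 → max 730
Route 4 regrets: 630, 0, 340, 600, 280 → max 630
Route 5 regrets: 0, 300, 750, 680, 160 → max 750
Route 6 regrets: 190, 620, 600, 190, 600 → max 620
Smallest max regret = 620 → Route 6.

Route 6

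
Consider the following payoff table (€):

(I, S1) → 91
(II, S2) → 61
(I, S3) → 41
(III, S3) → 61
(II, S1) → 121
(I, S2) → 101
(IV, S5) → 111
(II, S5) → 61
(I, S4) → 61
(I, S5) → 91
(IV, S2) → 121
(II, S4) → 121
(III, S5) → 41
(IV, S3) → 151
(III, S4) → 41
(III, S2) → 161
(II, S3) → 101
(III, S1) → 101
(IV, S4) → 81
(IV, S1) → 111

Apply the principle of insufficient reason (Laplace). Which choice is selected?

IV

Row averages: I=77, II=93, III=81, IV=115
Highest average = 115 → IV.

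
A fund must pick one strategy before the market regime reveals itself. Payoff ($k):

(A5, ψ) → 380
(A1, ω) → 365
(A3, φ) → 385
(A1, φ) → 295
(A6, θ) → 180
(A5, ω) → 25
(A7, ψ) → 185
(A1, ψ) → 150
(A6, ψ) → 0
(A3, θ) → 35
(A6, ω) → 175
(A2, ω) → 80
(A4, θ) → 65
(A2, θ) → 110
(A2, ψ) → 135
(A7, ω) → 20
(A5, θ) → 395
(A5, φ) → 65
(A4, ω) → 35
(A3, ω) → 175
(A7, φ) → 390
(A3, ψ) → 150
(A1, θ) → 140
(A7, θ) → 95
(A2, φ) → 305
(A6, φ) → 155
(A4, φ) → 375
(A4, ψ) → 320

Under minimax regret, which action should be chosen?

Column bests: θ=395, φ=390, ψ=380, ω=365.
A1 regrets: 255, 95, 230, 0 → max 255
A2 regrets: 285, 85, 245, 285 → max 285
A3 regrets: 360, 5, 230, 190 → max 360
A4 regrets: 330, 15, 60, 330 → max 330
A5 regrets: 0, 325, 0, 340 → max 340
A6 regrets: 215, 235, 380, 190 → max 380
A7 regrets: 300, 0, 195, 345 → max 345
Smallest max regret = 255 → A1.

A1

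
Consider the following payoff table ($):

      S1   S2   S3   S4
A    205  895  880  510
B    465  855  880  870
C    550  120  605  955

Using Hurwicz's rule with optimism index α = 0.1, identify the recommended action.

B

A: 0.1·895 + 0.9·205 = 274
B: 0.1·880 + 0.9·465 = 506.5
C: 0.1·955 + 0.9·120 = 203.5
Highest Hurwicz score = 506.5 → B.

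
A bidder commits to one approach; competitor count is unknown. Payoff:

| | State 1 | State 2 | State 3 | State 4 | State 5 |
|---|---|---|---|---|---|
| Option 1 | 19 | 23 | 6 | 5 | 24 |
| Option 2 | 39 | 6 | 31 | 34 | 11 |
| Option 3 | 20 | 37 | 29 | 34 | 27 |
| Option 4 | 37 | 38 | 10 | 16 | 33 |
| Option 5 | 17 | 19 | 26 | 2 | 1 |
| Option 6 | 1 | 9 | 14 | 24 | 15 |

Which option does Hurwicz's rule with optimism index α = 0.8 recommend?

Option 3

Option 1: 0.8·24 + 0.2·5 = 20.2
Option 2: 0.8·39 + 0.2·6 = 32.4
Option 3: 0.8·37 + 0.2·20 = 33.6
Option 4: 0.8·38 + 0.2·10 = 32.4
Option 5: 0.8·26 + 0.2·1 = 21
Option 6: 0.8·24 + 0.2·1 = 19.4
Highest Hurwicz score = 33.6 → Option 3.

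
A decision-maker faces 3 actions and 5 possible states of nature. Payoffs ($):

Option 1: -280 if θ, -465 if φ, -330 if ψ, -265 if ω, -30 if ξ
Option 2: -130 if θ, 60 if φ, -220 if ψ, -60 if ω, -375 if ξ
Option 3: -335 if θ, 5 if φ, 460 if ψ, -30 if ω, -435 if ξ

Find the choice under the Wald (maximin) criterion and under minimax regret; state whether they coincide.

maximin → Option 2; minimax regret → Option 3 (disagree)

Row minima: Option 1=-465, Option 2=-375, Option 3=-435
Best worst-case = -375 → Option 2.
Column bests: θ=-130, φ=60, ψ=460, ω=-30, ξ=-30.
Option 1 regrets: 150, 525, 790, 235, 0 → max 790
Option 2 regrets: 0, 0, 680, 30, 345 → max 680
Option 3 regrets: 205, 55, 0, 0, 405 → max 405
Smallest max regret = 405 → Option 3.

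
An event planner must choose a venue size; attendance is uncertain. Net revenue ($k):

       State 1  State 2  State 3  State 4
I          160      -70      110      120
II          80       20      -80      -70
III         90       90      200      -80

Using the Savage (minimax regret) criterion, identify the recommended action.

Column bests: State 1=160, State 2=90, State 3=200, State 4=120.
I regrets: 0, 160, 90, 0 → max 160
II regrets: 80, 70, 280, 190 → max 280
III regrets: 70, 0, 0, 200 → max 200
Smallest max regret = 160 → I.

I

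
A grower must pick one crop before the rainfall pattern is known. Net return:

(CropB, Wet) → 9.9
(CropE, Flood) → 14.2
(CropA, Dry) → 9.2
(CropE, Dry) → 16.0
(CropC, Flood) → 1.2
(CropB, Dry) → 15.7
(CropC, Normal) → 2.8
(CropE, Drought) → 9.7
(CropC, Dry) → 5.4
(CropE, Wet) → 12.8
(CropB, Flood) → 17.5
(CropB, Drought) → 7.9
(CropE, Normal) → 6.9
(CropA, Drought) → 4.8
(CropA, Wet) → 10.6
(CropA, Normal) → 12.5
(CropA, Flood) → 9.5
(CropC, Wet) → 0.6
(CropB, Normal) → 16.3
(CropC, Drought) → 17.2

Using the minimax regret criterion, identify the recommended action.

CropB

Column bests: Drought=17.2, Dry=16.0, Normal=16.3, Wet=12.8, Flood=17.5.
CropE regrets: 7.5, 0.0, 9.4, 0.0, 3.3 → max 9.4
CropA regrets: 12.4, 6.8, 3.8, 2.2, 8.0 → max 12.4
CropC regrets: 0.0, 10.6, 13.5, 12.2, 16.3 → max 16.3
CropB regrets: 9.3, 0.3, 0.0, 2.9, 0.0 → max 9.3
Smallest max regret = 9.3 → CropB.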